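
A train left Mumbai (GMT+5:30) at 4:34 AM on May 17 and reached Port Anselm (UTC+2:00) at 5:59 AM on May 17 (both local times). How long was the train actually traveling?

Departure in UTC: 4:34 AM − 5:30 = 11:04 PM on May 16.
Arrival in UTC: 5:59 AM − 2:00 = 3:59 AM on May 17.
Elapsed = 3:59 AM − 11:04 PM (+1 day) = 4 hours 55 minutes.

4 hours 55 minutes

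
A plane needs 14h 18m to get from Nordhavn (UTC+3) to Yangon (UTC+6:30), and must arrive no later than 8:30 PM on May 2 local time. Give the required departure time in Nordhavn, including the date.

Target arrival in UTC: 8:30 PM − 6:30 = 2:00 PM on May 2.
Subtract 14 hours and 18 minutes → departure 11:42 PM UTC on May 1.
Nordhavn is UTC+3:00: 11:42 PM + 3:00 = 2:42 AM on May 2.

2:42 AM on May 2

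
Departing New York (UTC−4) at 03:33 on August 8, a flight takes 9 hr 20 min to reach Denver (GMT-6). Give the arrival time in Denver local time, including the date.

10:53 on August 8

Denver is 2:00 behind New York.
After 9 hours and 20 minutes it is 12:53 in New York.
Shift by the zone difference: 12:53 − 2:00 = 10:53 on Aug 8 in Denver.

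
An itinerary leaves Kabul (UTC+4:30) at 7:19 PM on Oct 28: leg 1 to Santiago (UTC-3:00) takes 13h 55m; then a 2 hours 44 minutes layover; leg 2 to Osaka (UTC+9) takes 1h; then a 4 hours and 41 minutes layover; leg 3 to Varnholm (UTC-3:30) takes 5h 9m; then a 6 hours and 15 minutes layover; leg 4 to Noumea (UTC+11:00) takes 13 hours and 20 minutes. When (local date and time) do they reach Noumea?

Convert departure to UTC: 7:19 PM − 4:30 = 2:49 PM UTC on Oct 28.
Add 13 hours and 55 minutes leg 1 → 4:44 AM UTC (Oct 29).
Add 2 hours and 44 minutes layover in Santiago → 7:28 AM UTC.
Add 1 hour leg 2 → 8:28 AM UTC.
Add 4 hours 41 minutes layover in Osaka → 1:09 PM UTC.
Add 5 hours and 9 minutes leg 3 → 6:18 PM UTC.
Add 6 hours 15 minutes layover in Varnholm → 12:33 AM UTC (Oct 30).
Add 13 hours 20 minutes leg 4 → 1:53 PM UTC.
Noumea is UTC+11:00, so local arrival = 1:53 PM + 11:00 = 12:53 AM on Oct 31.

12:53 AM on October 31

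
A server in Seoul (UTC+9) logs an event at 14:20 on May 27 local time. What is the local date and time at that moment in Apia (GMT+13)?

18:20 on May 27

Apia is 4:00 ahead of Seoul.
Shift by the zone difference: 14:20 + 4:00 = 18:20 on May 27 in Apia.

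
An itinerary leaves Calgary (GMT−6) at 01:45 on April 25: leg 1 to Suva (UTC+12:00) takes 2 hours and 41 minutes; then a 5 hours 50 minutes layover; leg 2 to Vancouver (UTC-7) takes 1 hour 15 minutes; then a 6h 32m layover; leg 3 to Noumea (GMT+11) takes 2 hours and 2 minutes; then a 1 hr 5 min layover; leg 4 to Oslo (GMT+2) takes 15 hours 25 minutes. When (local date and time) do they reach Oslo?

20:35 on April 26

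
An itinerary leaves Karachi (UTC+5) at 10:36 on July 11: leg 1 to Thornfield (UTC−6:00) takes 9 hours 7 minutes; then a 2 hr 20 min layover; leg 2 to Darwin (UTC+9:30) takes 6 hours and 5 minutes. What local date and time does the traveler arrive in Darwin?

08:38 on Jul 12

Convert departure to UTC: 10:36 − 5:00 = 05:36 UTC on Jul 11.
Add 9 hours 7 minutes leg 1 → 14:43 UTC.
Add 2 hours and 20 minutes layover in Thornfield → 17:03 UTC.
Add 6 hours 5 minutes leg 2 → 23:08 UTC.
Darwin is UTC+9:30, so local arrival = 23:08 + 9:30 = 08:38 on Jul 12.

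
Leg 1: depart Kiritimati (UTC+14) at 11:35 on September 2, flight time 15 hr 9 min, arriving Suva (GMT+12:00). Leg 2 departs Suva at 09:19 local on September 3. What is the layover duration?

8 hours 35 minutes

Convert departure to UTC: 11:35 − 14:00 = 21:35 UTC on Sep 1.
Add 15 hours and 9 minutes flight time → 12:44 UTC (Sep 2).
Suva is UTC+12:00, so local arrival = 12:44 + 12:00 = 00:44 on Sep 3.
Layover = 09:19 − 00:44 = 8 hours 35 minutes.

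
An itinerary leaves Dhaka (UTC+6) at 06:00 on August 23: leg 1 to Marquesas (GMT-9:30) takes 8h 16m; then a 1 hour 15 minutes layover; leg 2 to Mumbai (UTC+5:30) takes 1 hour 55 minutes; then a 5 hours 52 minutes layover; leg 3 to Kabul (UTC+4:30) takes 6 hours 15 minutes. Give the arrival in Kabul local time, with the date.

Convert departure to UTC: 06:00 − 6:00 = 00:00 UTC on Aug 23.
Add 8 hours 16 minutes leg 1 → 08:16 UTC.
Add 1 hour 15 minutes layover in Marquesas → 09:31 UTC.
Add 1 hour 55 minutes leg 2 → 11:26 UTC.
Add 5 hours and 52 minutes layover in Mumbai → 17:18 UTC.
Add 6 hours 15 minutes leg 3 → 23:33 UTC.
Kabul is UTC+4:30, so local arrival = 23:33 + 4:30 = 04:03 on Aug 24.

04:03 on August 24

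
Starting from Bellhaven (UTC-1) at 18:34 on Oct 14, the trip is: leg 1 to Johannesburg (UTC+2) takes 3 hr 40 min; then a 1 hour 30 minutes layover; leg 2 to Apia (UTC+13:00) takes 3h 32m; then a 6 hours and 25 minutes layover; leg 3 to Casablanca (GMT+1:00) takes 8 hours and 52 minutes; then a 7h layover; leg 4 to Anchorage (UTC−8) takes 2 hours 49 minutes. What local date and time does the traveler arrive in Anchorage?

21:22 on Oct 15

Convert departure to UTC: 18:34 + 1:00 = 19:34 UTC on Oct 14.
Add 3 hours 40 minutes leg 1 → 23:14 UTC.
Add 1 hour and 30 minutes layover in Johannesburg → 00:44 UTC (Oct 15).
Add 3 hours and 32 minutes leg 2 → 04:16 UTC.
Add 6 hours 25 minutes layover in Apia → 10:41 UTC.
Add 8 hours 52 minutes leg 3 → 19:33 UTC.
Add 7 hours layover in Casablanca → 02:33 UTC (Oct 16).
Add 2 hours and 49 minutes leg 4 → 05:22 UTC.
Anchorage is UTC−8:00, so local arrival = 05:22 − 8:00 = 21:22 on Oct 15.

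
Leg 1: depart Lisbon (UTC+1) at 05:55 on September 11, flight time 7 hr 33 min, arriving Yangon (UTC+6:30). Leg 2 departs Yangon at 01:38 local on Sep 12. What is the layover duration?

Convert departure to UTC: 05:55 − 1:00 = 04:55 UTC on Sep 11.
Add 7 hours and 33 minutes flight time → 12:28 UTC.
Yangon is UTC+6:30, so local arrival = 12:28 + 6:30 = 18:58 on Sep 11.
Layover = 01:38 − 18:58 (+1 day) = 6 hours 40 minutes.

6 hours 40 minutes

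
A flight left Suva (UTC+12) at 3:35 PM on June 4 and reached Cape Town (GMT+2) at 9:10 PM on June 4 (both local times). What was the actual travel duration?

Departure in UTC: 3:35 PM − 12:00 = 3:35 AM on Jun 4.
Arrival in UTC: 9:10 PM − 2:00 = 7:10 PM on Jun 4.
Elapsed = 7:10 PM − 3:35 AM = 15 hours 35 minutes.

15 hours 35 minutes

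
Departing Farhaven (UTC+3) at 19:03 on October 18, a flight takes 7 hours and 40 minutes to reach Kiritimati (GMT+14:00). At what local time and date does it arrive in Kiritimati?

13:43 on October 19

Convert departure to UTC: 19:03 − 3:00 = 16:03 UTC on Oct 18.
Add 7 hours and 40 minutes travel time → 23:43 UTC.
Kiritimati is UTC+14:00, so local arrival = 23:43 + 14:00 = 13:43 on Oct 19.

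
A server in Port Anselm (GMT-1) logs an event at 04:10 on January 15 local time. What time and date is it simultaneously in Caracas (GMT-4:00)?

01:10 on Jan 15

In UTC: 04:10 + 1:00 = 05:10 on Jan 15.
Caracas is UTC−4:00: 05:10 − 4:00 = 01:10 on Jan 15.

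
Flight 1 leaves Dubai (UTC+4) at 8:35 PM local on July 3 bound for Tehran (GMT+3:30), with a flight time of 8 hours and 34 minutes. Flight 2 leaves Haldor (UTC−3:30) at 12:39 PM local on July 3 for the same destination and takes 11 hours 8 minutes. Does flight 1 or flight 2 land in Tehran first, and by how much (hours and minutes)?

the first, by 2 hours 8 minutes

Flight 1 in UTC: 8:35 PM − 4:00 = 4:35 PM on Jul 3.
+8 hours 34 minutes → arrive 1:09 AM UTC on Jul 4.
Flight 2 in UTC: 12:39 PM + 3:30 = 4:09 PM on Jul 3.
+11 hours and 8 minutes → arrive 3:17 AM UTC on Jul 4.
Flight 1 lands earlier by 2 hours 8 minutes.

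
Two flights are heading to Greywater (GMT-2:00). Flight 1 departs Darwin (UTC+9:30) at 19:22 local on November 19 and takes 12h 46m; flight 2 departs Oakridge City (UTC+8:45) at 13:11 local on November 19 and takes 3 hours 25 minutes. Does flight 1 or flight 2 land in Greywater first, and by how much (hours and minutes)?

Flight 1 in UTC: 19:22 − 9:30 = 09:52 on Nov 19.
+12 hours 46 minutes → arrive 22:38 UTC on Nov 19.
Flight 2 in UTC: 13:11 − 8:45 = 04:26 on Nov 19.
+3 hours and 25 minutes → arrive 07:51 UTC on Nov 19.
Flight 2 lands earlier by 14 hours 47 minutes.

the second, by 14 hours 47 minutes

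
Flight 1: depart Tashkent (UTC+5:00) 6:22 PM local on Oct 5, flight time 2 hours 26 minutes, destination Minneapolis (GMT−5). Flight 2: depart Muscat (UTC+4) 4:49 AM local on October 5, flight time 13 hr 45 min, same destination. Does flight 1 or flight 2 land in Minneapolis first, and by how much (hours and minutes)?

the second, by 1 hour 14 minutes

Flight 1 in UTC: 6:22 PM − 5:00 = 1:22 PM on Oct 5.
+2 hours and 26 minutes → arrive 3:48 PM UTC on Oct 5.
Flight 2 in UTC: 4:49 AM − 4:00 = 12:49 AM on Oct 5.
+13 hours 45 minutes → arrive 2:34 PM UTC on Oct 5.
Flight 2 lands earlier by 1 hour 14 minutes.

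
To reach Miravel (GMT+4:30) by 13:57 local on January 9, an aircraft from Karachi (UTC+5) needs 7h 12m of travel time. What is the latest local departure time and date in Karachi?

07:15 on January 9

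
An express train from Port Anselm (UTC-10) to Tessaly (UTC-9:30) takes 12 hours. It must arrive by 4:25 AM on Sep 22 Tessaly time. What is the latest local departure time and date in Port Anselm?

Target arrival in UTC: 4:25 AM + 9:30 = 1:55 PM on Sep 22.
Subtract 12 hours → departure 1:55 AM UTC on Sep 22.
Port Anselm is UTC−10:00: 1:55 AM − 10:00 = 3:55 PM on Sep 21.

3:55 PM on Sep 21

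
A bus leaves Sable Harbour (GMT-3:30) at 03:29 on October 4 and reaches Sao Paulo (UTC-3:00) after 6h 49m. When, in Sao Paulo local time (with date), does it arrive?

10:48 on Oct 4

Convert departure to UTC: 03:29 + 3:30 = 06:59 UTC on Oct 4.
Add 6 hours 49 minutes travel time → 13:48 UTC.
Sao Paulo is UTC−3:00, so local arrival = 13:48 − 3:00 = 10:48 on Oct 4.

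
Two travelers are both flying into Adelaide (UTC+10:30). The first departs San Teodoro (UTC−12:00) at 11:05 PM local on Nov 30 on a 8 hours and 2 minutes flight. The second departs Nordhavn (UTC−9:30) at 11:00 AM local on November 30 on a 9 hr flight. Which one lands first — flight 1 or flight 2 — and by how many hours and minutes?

Flight 1 in UTC: 11:05 PM + 12:00 = 11:05 AM on Dec 1.
+8 hours and 2 minutes → arrive 7:07 PM UTC on Dec 1.
Flight 2 in UTC: 11:00 AM + 9:30 = 8:30 PM on Nov 30.
+9 hours → arrive 5:30 AM UTC on Dec 1.
Flight 2 lands earlier by 13 hours 37 minutes.

the second, by 13 hours 37 minutes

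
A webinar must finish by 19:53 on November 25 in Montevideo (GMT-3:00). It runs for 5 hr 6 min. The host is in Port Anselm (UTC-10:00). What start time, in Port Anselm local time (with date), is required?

Target end time in UTC: 19:53 + 3:00 = 22:53 on Nov 25.
Subtract 5 hours and 6 minutes → start 17:47 UTC on Nov 25.
Port Anselm is UTC−10:00: 17:47 − 10:00 = 07:47 on Nov 25.

07:47 on Nov 25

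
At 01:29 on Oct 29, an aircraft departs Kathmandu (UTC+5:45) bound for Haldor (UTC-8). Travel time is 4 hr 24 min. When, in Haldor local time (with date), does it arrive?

16:08 on Oct 28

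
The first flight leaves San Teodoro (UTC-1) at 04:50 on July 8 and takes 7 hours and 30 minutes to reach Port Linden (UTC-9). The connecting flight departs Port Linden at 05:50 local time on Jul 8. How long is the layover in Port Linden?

Convert departure to UTC: 04:50 + 1:00 = 05:50 UTC on Jul 8.
Add 7 hours 30 minutes flight time → 13:20 UTC.
Port Linden is UTC−9:00, so local arrival = 13:20 − 9:00 = 04:20 on Jul 8.
Layover = 05:50 − 04:20 = 1 hour 30 minutes.

1 hour 30 minutes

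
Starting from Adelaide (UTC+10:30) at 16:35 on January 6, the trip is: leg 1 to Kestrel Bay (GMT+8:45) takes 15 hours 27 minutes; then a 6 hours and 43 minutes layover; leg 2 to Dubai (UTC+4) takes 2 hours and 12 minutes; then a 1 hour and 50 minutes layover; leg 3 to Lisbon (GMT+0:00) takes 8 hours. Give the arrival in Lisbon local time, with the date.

16:17 on Jan 7

Convert departure to UTC: 16:35 − 10:30 = 06:05 UTC on Jan 6.
Add 15 hours and 27 minutes leg 1 → 21:32 UTC.
Add 6 hours 43 minutes layover in Kestrel Bay → 04:15 UTC (Jan 7).
Add 2 hours 12 minutes leg 2 → 06:27 UTC.
Add 1 hour and 50 minutes layover in Dubai → 08:17 UTC.
Add 8 hours leg 3 → 16:17 UTC.
Lisbon is UTC+0, so local arrival is the same: 16:17 on Jan 7.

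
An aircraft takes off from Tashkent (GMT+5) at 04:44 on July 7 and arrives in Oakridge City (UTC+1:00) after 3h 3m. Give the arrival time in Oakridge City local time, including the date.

Convert departure to UTC: 04:44 − 5:00 = 23:44 UTC on Jul 6.
Add 3 hours 3 minutes travel time → 02:47 UTC (Jul 7).
Oakridge City is UTC+1:00, so local arrival = 02:47 + 1:00 = 03:47 on Jul 7.

03:47 on July 7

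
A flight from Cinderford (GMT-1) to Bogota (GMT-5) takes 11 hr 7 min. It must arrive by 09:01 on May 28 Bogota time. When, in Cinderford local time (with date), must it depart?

01:54 on May 28

Target arrival in UTC: 09:01 + 5:00 = 14:01 on May 28.
Subtract 11 hours and 7 minutes → departure 02:54 UTC on May 28.
Cinderford is UTC−1:00: 02:54 − 1:00 = 01:54 on May 28.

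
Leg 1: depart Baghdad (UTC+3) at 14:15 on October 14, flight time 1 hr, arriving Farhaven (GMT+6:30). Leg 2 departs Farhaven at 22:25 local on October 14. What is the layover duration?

Convert departure to UTC: 14:15 − 3:00 = 11:15 UTC on Oct 14.
Add 1 hour flight time → 12:15 UTC.
Farhaven is UTC+6:30, so local arrival = 12:15 + 6:30 = 18:45 on Oct 14.
Layover = 22:25 − 18:45 = 3 hours 40 minutes.

3 hours 40 minutes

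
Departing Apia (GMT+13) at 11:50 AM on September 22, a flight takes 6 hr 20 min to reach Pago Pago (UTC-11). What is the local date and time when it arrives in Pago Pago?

Convert departure to UTC: 11:50 AM − 13:00 = 10:50 PM UTC on Sep 21.
Add 6 hours 20 minutes travel time → 5:10 AM UTC (Sep 22).
Pago Pago is UTC−11:00, so local arrival = 5:10 AM − 11:00 = 6:10 PM on Sep 21.

6:10 PM on September 21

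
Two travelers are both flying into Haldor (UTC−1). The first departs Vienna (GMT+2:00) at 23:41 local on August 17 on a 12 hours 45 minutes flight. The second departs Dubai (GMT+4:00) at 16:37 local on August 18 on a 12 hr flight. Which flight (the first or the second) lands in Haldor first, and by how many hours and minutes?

the first, by 14 hours 11 minutes

Flight 1 in UTC: 23:41 − 2:00 = 21:41 on Aug 17.
+12 hours and 45 minutes → arrive 10:26 UTC on Aug 18.
Flight 2 in UTC: 16:37 − 4:00 = 12:37 on Aug 18.
+12 hours → arrive 00:37 UTC on Aug 19.
Flight 1 lands earlier by 14 hours 11 minutes.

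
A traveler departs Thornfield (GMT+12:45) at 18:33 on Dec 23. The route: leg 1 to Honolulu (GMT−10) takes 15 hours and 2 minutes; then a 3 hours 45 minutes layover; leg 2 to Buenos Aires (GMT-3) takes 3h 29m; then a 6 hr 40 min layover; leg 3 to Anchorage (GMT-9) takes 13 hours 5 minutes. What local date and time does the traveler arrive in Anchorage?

14:49 on Dec 24

Convert departure to UTC: 18:33 − 12:45 = 05:48 UTC on Dec 23.
Add 15 hours and 2 minutes leg 1 → 20:50 UTC.
Add 3 hours and 45 minutes layover in Honolulu → 00:35 UTC (Dec 24).
Add 3 hours 29 minutes leg 2 → 04:04 UTC.
Add 6 hours and 40 minutes layover in Buenos Aires → 10:44 UTC.
Add 13 hours and 5 minutes leg 3 → 23:49 UTC.
Anchorage is UTC−9:00, so local arrival = 23:49 − 9:00 = 14:49 on Dec 24.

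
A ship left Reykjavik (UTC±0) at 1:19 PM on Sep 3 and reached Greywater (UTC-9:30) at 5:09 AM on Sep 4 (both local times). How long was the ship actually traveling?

Greywater is 9:30 behind Reykjavik.
Clock-face elapsed time (ignoring zones) is 15 hours 50 minutes.
Actual elapsed = 15 hours 50 minutes + 9:30 = 25 hours 20 minutes.

25 hours 20 minutes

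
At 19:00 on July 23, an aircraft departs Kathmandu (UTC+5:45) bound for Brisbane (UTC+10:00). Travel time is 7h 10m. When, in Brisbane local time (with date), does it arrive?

06:25 on July 24

Convert departure to UTC: 19:00 − 5:45 = 13:15 UTC on Jul 23.
Add 7 hours 10 minutes travel time → 20:25 UTC.
Brisbane is UTC+10:00, so local arrival = 20:25 + 10:00 = 06:25 on Jul 24.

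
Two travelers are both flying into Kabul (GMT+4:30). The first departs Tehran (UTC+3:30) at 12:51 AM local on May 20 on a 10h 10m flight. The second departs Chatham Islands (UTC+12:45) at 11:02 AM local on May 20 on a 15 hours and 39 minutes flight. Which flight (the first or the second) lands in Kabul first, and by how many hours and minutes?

Flight 1 in UTC: 12:51 AM − 3:30 = 9:21 PM on May 19.
+10 hours and 10 minutes → arrive 7:31 AM UTC on May 20.
Flight 2 in UTC: 11:02 AM − 12:45 = 10:17 PM on May 19.
+15 hours 39 minutes → arrive 1:56 PM UTC on May 20.
Flight 1 lands earlier by 6 hours 25 minutes.

the first, by 6 hours 25 minutes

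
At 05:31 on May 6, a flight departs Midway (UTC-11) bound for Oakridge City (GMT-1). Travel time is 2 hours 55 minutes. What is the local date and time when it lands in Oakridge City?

Convert departure to UTC: 05:31 + 11:00 = 16:31 UTC on May 6.
Add 2 hours 55 minutes travel time → 19:26 UTC.
Oakridge City is UTC−1:00, so local arrival = 19:26 − 1:00 = 18:26 on May 6.

18:26 on May 6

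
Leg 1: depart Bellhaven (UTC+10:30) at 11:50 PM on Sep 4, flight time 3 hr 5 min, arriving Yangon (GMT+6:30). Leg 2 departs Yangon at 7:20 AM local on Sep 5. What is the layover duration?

Convert departure to UTC: 11:50 PM − 10:30 = 1:20 PM UTC on Sep 4.
Add 3 hours and 5 minutes flight time → 4:25 PM UTC.
Yangon is UTC+6:30, so local arrival = 4:25 PM + 6:30 = 10:55 PM on Sep 4.
Layover = 7:20 AM − 10:55 PM (+1 day) = 8 hours 25 minutes.

8 hours 25 minutes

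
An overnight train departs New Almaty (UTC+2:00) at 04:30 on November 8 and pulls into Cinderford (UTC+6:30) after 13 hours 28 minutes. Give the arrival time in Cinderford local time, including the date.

Cinderford is 4:30 ahead of New Almaty.
After 13 hours and 28 minutes it is 17:58 in New Almaty.
Shift by the zone difference: 17:58 + 4:30 = 22:28 on Nov 8 in Cinderford.

22:28 on November 8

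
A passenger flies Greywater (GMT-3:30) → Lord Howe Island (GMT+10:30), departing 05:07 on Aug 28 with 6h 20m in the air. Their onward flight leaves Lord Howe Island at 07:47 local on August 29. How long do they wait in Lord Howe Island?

Convert departure to UTC: 05:07 + 3:30 = 08:37 UTC on Aug 28.
Add 6 hours 20 minutes flight time → 14:57 UTC.
Lord Howe Island is UTC+10:30, so local arrival = 14:57 + 10:30 = 01:27 on Aug 29.
Layover = 07:47 − 01:27 = 6 hours 20 minutes.

6 hours 20 minutes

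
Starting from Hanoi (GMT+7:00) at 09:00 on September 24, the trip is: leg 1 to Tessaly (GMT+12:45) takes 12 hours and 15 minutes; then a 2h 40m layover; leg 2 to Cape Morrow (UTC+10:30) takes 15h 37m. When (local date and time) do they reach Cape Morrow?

19:02 on Sep 25

Convert departure to UTC: 09:00 − 7:00 = 02:00 UTC on Sep 24.
Add 12 hours and 15 minutes leg 1 → 14:15 UTC.
Add 2 hours 40 minutes layover in Tessaly → 16:55 UTC.
Add 15 hours 37 minutes leg 2 → 08:32 UTC (Sep 25).
Cape Morrow is UTC+10:30, so local arrival = 08:32 + 10:30 = 19:02 on Sep 25.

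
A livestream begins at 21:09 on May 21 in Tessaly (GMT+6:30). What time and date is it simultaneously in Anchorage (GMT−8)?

06:39 on May 21

In UTC: 21:09 − 6:30 = 14:39 on May 21.
Anchorage is UTC−8:00: 14:39 − 8:00 = 06:39 on May 21.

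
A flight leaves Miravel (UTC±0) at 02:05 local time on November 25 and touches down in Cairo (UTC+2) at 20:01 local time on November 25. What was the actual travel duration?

15 hours 56 minutes

Departure is already UTC: 02:05 on Nov 25.
Arrival in UTC: 20:01 − 2:00 = 18:01 on Nov 25.
Elapsed = 18:01 − 02:05 = 15 hours 56 minutes.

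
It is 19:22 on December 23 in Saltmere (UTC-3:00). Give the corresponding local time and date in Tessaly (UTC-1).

In UTC: 19:22 + 3:00 = 22:22 on Dec 23.
Tessaly is UTC−1:00: 22:22 − 1:00 = 21:22 on Dec 23.

21:22 on December 23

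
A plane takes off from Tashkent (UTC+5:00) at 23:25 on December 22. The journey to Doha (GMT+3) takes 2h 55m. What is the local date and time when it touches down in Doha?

Convert departure to UTC: 23:25 − 5:00 = 18:25 UTC on Dec 22.
Add 2 hours 55 minutes travel time → 21:20 UTC.
Doha is UTC+3:00, so local arrival = 21:20 + 3:00 = 00:20 on Dec 23.

00:20 on December 23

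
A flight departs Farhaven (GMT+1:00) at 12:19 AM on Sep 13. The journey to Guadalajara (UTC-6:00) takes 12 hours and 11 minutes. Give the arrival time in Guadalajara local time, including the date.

5:30 AM on Sep 13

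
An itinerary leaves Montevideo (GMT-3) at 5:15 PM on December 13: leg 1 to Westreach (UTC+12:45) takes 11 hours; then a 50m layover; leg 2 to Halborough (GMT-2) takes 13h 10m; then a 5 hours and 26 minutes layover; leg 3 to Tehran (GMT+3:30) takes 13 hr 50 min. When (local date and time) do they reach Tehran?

Convert departure to UTC: 5:15 PM + 3:00 = 8:15 PM UTC on Dec 13.
Add 11 hours leg 1 → 7:15 AM UTC (Dec 14).
Add 50 minutes layover in Westreach → 8:05 AM UTC.
Add 13 hours and 10 minutes leg 2 → 9:15 PM UTC.
Add 5 hours and 26 minutes layover in Halborough → 2:41 AM UTC (Dec 15).
Add 13 hours and 50 minutes leg 3 → 4:31 PM UTC.
Tehran is UTC+3:30, so local arrival = 4:31 PM + 3:30 = 8:01 PM on Dec 15.

8:01 PM on December 15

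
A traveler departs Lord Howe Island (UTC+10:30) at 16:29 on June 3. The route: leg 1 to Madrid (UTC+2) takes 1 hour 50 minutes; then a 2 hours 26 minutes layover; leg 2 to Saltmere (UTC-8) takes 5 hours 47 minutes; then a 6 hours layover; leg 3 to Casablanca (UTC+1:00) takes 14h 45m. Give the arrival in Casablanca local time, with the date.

Convert departure to UTC: 16:29 − 10:30 = 05:59 UTC on Jun 3.
Add 1 hour and 50 minutes leg 1 → 07:49 UTC.
Add 2 hours and 26 minutes layover in Madrid → 10:15 UTC.
Add 5 hours and 47 minutes leg 2 → 16:02 UTC.
Add 6 hours layover in Saltmere → 22:02 UTC.
Add 14 hours and 45 minutes leg 3 → 12:47 UTC (Jun 4).
Casablanca is UTC+1:00, so local arrival = 12:47 + 1:00 = 13:47 on Jun 4.

13:47 on Jun 4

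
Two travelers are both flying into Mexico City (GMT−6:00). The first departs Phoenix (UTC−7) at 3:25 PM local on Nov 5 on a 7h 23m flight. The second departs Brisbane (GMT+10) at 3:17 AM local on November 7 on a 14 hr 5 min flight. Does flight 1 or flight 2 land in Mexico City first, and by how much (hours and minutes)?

Flight 1 in UTC: 3:25 PM + 7:00 = 10:25 PM on Nov 5.
+7 hours 23 minutes → arrive 5:48 AM UTC on Nov 6.
Flight 2 in UTC: 3:17 AM − 10:00 = 5:17 PM on Nov 6.
+14 hours 5 minutes → arrive 7:22 AM UTC on Nov 7.
Flight 1 lands earlier by 25 hours 34 minutes.

the first, by 25 hours 34 minutes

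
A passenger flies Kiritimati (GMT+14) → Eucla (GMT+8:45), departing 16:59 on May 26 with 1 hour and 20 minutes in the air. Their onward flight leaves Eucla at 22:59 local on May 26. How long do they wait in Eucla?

Convert departure to UTC: 16:59 − 14:00 = 02:59 UTC on May 26.
Add 1 hour 20 minutes flight time → 04:19 UTC.
Eucla is UTC+8:45, so local arrival = 04:19 + 8:45 = 13:04 on May 26.
Layover = 22:59 − 13:04 = 9 hours 55 minutes.

9 hours 55 minutes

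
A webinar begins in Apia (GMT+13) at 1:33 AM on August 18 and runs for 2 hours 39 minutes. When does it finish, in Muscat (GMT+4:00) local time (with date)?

Convert start to UTC: 1:33 AM − 13:00 = 12:33 PM UTC on Aug 17.
Add 2 hours and 39 minutes duration → 3:12 PM UTC.
Muscat is UTC+4:00, so local end time = 3:12 PM + 4:00 = 7:12 PM on Aug 17.

7:12 PM on Aug 17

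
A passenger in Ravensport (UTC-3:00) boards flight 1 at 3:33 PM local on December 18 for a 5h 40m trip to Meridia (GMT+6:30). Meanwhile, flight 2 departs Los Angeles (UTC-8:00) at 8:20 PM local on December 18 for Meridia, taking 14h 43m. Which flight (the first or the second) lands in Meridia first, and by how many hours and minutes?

the first, by 18 hours 50 minutes

Flight 1 in UTC: 3:33 PM + 3:00 = 6:33 PM on Dec 18.
+5 hours 40 minutes → arrive 12:13 AM UTC on Dec 19.
Flight 2 in UTC: 8:20 PM + 8:00 = 4:20 AM on Dec 19.
+14 hours and 43 minutes → arrive 7:03 PM UTC on Dec 19.
Flight 1 lands earlier by 18 hours 50 minutes.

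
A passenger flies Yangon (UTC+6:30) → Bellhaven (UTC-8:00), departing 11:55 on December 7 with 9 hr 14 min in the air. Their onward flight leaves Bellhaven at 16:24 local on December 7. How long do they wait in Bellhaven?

Convert departure to UTC: 11:55 − 6:30 = 05:25 UTC on Dec 7.
Add 9 hours 14 minutes flight time → 14:39 UTC.
Bellhaven is UTC−8:00, so local arrival = 14:39 − 8:00 = 06:39 on Dec 7.
Layover = 16:24 − 06:39 = 9 hours 45 minutes.

9 hours 45 minutes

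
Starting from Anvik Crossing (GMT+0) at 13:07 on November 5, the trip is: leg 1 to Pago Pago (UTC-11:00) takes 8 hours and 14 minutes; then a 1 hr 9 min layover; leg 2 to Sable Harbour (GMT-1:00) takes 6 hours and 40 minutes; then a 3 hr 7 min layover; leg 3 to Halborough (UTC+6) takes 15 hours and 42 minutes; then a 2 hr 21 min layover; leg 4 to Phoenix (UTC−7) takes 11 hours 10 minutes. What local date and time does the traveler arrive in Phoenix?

06:30 on Nov 7

Anvik Crossing is at UTC+0, so departure is already 13:07 UTC on Nov 5.
Add 8 hours 14 minutes leg 1 → 21:21 UTC.
Add 1 hour and 9 minutes layover in Pago Pago → 22:30 UTC.
Add 6 hours and 40 minutes leg 2 → 05:10 UTC (Nov 6).
Add 3 hours 7 minutes layover in Sable Harbour → 08:17 UTC.
Add 15 hours 42 minutes leg 3 → 23:59 UTC.
Add 2 hours and 21 minutes layover in Halborough → 02:20 UTC (Nov 7).
Add 11 hours 10 minutes leg 4 → 13:30 UTC.
Phoenix is UTC−7:00, so local arrival = 13:30 − 7:00 = 06:30 on Nov 7.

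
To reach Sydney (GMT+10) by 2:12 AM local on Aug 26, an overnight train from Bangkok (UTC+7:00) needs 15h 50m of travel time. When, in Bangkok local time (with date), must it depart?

Target arrival in UTC: 2:12 AM − 10:00 = 4:12 PM on Aug 25.
Subtract 15 hours and 50 minutes → departure 12:22 AM UTC on Aug 25.
Bangkok is UTC+7:00: 12:22 AM + 7:00 = 7:22 AM on Aug 25.

7:22 AM on Aug 25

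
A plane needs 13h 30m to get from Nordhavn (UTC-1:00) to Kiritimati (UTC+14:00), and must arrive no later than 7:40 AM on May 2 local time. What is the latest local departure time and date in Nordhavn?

Target arrival in UTC: 7:40 AM − 14:00 = 5:40 PM on May 1.
Subtract 13 hours 30 minutes → departure 4:10 AM UTC on May 1.
Nordhavn is UTC−1:00: 4:10 AM − 1:00 = 3:10 AM on May 1.

3:10 AM on May 1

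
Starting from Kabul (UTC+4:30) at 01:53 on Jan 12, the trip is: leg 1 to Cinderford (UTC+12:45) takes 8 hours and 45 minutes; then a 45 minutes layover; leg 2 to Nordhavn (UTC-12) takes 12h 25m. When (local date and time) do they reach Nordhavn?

Convert departure to UTC: 01:53 − 4:30 = 21:23 UTC on Jan 11.
Add 8 hours 45 minutes leg 1 → 06:08 UTC (Jan 12).
Add 45 minutes layover in Cinderford → 06:53 UTC.
Add 12 hours and 25 minutes leg 2 → 19:18 UTC.
Nordhavn is UTC−12:00, so local arrival = 19:18 − 12:00 = 07:18 on Jan 12.

07:18 on January 12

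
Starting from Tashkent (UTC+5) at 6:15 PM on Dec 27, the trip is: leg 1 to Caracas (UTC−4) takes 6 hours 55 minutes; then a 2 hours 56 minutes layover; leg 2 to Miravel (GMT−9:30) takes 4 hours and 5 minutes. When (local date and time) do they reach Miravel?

Convert departure to UTC: 6:15 PM − 5:00 = 1:15 PM UTC on Dec 27.
Add 6 hours and 55 minutes leg 1 → 8:10 PM UTC.
Add 2 hours and 56 minutes layover in Caracas → 11:06 PM UTC.
Add 4 hours and 5 minutes leg 2 → 3:11 AM UTC (Dec 28).
Miravel is UTC−9:30, so local arrival = 3:11 AM − 9:30 = 5:41 PM on Dec 27.

5:41 PM on December 27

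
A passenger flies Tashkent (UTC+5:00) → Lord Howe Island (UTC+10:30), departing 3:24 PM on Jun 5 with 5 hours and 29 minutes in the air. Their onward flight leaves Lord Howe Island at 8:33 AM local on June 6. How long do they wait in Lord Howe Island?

6 hours 10 minutes

Convert departure to UTC: 3:24 PM − 5:00 = 10:24 AM UTC on Jun 5.
Add 5 hours 29 minutes flight time → 3:53 PM UTC.
Lord Howe Island is UTC+10:30, so local arrival = 3:53 PM + 10:30 = 2:23 AM on Jun 6.
Layover = 8:33 AM − 2:23 AM = 6 hours 10 minutes.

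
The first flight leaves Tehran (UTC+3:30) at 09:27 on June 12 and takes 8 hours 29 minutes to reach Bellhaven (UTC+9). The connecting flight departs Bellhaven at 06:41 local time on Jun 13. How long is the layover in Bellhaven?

Convert departure to UTC: 09:27 − 3:30 = 05:57 UTC on Jun 12.
Add 8 hours and 29 minutes flight time → 14:26 UTC.
Bellhaven is UTC+9:00, so local arrival = 14:26 + 9:00 = 23:26 on Jun 12.
Layover = 06:41 − 23:26 (+1 day) = 7 hours 15 minutes.

7 hours 15 minutes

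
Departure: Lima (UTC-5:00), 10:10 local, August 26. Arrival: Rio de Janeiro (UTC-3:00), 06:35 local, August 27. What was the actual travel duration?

18 hours 25 minutes

Departure in UTC: 10:10 + 5:00 = 15:10 on Aug 26.
Arrival in UTC: 06:35 + 3:00 = 09:35 on Aug 27.
Elapsed = 09:35 − 15:10 (+1 day) = 18 hours 25 minutes.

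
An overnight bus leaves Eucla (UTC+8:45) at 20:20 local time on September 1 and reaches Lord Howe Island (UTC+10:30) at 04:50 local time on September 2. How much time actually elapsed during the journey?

Departure in UTC: 20:20 − 8:45 = 11:35 on Sep 1.
Arrival in UTC: 04:50 − 10:30 = 18:20 on Sep 1.
Elapsed = 18:20 − 11:35 = 6 hours 45 minutes.

6 hours 45 minutes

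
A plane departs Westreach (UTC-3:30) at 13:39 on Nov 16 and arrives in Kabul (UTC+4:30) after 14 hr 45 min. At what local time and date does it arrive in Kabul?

Convert departure to UTC: 13:39 + 3:30 = 17:09 UTC on Nov 16.
Add 14 hours 45 minutes travel time → 07:54 UTC (Nov 17).
Kabul is UTC+4:30, so local arrival = 07:54 + 4:30 = 12:24 on Nov 17.

12:24 on Nov 17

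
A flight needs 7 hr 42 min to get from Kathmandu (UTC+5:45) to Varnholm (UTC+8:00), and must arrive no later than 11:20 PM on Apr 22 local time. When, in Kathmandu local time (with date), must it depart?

1:23 PM on April 22

Target arrival in UTC: 11:20 PM − 8:00 = 3:20 PM on Apr 22.
Subtract 7 hours and 42 minutes → departure 7:38 AM UTC on Apr 22.
Kathmandu is UTC+5:45: 7:38 AM + 5:45 = 1:23 PM on Apr 22.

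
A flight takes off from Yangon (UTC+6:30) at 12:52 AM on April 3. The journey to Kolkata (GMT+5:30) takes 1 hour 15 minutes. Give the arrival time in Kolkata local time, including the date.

1:07 AM on April 3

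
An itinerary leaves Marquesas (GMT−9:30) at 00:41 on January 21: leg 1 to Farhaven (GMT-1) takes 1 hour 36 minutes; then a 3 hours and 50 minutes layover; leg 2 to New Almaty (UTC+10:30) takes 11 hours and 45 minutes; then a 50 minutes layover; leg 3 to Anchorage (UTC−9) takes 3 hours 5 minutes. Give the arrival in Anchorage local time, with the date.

Convert departure to UTC: 00:41 + 9:30 = 10:11 UTC on Jan 21.
Add 1 hour and 36 minutes leg 1 → 11:47 UTC.
Add 3 hours and 50 minutes layover in Farhaven → 15:37 UTC.
Add 11 hours 45 minutes leg 2 → 03:22 UTC (Jan 22).
Add 50 minutes layover in New Almaty → 04:12 UTC.
Add 3 hours 5 minutes leg 3 → 07:17 UTC.
Anchorage is UTC−9:00, so local arrival = 07:17 − 9:00 = 22:17 on Jan 21.

22:17 on January 21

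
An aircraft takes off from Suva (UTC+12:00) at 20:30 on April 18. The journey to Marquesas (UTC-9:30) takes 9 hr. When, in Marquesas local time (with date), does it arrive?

08:00 on April 18

Convert departure to UTC: 20:30 − 12:00 = 08:30 UTC on Apr 18.
Add 9 hours travel time → 17:30 UTC.
Marquesas is UTC−9:30, so local arrival = 17:30 − 9:30 = 08:00 on Apr 18.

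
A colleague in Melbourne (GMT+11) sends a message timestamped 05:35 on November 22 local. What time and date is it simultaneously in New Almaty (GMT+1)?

New Almaty is 10:00 behind Melbourne.
Shift by the zone difference: 05:35 − 10:00 = 19:35 on Nov 21 in New Almaty.

19:35 on November 21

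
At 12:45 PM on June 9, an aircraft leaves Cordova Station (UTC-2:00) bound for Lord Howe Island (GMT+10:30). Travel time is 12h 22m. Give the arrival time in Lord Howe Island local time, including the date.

1:37 PM on June 10

Convert departure to UTC: 12:45 PM + 2:00 = 2:45 PM UTC on Jun 9.
Add 12 hours 22 minutes travel time → 3:07 AM UTC (Jun 10).
Lord Howe Island is UTC+10:30, so local arrival = 3:07 AM + 10:30 = 1:37 PM on Jun 10.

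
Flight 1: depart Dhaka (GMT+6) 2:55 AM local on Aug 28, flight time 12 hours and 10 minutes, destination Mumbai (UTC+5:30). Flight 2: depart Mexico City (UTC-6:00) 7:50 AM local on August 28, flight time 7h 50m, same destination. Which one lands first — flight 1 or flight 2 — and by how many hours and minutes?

Flight 1 in UTC: 2:55 AM − 6:00 = 8:55 PM on Aug 27.
+12 hours 10 minutes → arrive 9:05 AM UTC on Aug 28.
Flight 2 in UTC: 7:50 AM + 6:00 = 1:50 PM on Aug 28.
+7 hours and 50 minutes → arrive 9:40 PM UTC on Aug 28.
Flight 1 lands earlier by 12 hours 35 minutes.

the first, by 12 hours 35 minutes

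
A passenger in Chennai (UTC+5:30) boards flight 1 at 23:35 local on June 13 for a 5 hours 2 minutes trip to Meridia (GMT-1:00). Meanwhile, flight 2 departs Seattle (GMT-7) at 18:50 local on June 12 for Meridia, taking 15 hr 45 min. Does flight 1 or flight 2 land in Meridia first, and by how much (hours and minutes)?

the second, by 5 hours 32 minutes

Flight 1 in UTC: 23:35 − 5:30 = 18:05 on Jun 13.
+5 hours 2 minutes → arrive 23:07 UTC on Jun 13.
Flight 2 in UTC: 18:50 + 7:00 = 01:50 on Jun 13.
+15 hours and 45 minutes → arrive 17:35 UTC on Jun 13.
Flight 2 lands earlier by 5 hours 32 minutes.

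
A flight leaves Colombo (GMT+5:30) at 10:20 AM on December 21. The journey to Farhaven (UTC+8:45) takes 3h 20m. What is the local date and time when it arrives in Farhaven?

Convert departure to UTC: 10:20 AM − 5:30 = 4:50 AM UTC on Dec 21.
Add 3 hours and 20 minutes travel time → 8:10 AM UTC.
Farhaven is UTC+8:45, so local arrival = 8:10 AM + 8:45 = 4:55 PM on Dec 21.

4:55 PM on December 21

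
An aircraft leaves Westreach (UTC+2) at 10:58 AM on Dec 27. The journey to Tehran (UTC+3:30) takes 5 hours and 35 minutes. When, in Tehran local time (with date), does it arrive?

6:03 PM on December 27

Convert departure to UTC: 10:58 AM − 2:00 = 8:58 AM UTC on Dec 27.
Add 5 hours and 35 minutes travel time → 2:33 PM UTC.
Tehran is UTC+3:30, so local arrival = 2:33 PM + 3:30 = 6:03 PM on Dec 27.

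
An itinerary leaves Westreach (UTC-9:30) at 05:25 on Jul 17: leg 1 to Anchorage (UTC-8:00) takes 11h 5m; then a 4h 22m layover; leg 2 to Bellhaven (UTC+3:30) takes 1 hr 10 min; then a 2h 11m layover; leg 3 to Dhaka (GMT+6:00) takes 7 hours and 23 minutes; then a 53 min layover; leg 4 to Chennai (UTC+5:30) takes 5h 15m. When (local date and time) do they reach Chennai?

04:44 on July 19

Convert departure to UTC: 05:25 + 9:30 = 14:55 UTC on Jul 17.
Add 11 hours 5 minutes leg 1 → 02:00 UTC (Jul 18).
Add 4 hours 22 minutes layover in Anchorage → 06:22 UTC.
Add 1 hour and 10 minutes leg 2 → 07:32 UTC.
Add 2 hours 11 minutes layover in Bellhaven → 09:43 UTC.
Add 7 hours and 23 minutes leg 3 → 17:06 UTC.
Add 53 minutes layover in Dhaka → 17:59 UTC.
Add 5 hours and 15 minutes leg 4 → 23:14 UTC.
Chennai is UTC+5:30, so local arrival = 23:14 + 5:30 = 04:44 on Jul 19.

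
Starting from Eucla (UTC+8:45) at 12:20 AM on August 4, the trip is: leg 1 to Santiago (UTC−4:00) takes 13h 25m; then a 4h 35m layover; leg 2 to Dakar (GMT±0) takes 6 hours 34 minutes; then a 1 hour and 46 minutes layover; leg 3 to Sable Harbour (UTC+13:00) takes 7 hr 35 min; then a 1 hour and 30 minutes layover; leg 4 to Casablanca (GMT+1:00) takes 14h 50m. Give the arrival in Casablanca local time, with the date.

6:50 PM on August 5

Convert departure to UTC: 12:20 AM − 8:45 = 3:35 PM UTC on Aug 3.
Add 13 hours and 25 minutes leg 1 → 5:00 AM UTC (Aug 4).
Add 4 hours and 35 minutes layover in Santiago → 9:35 AM UTC.
Add 6 hours 34 minutes leg 2 → 4:09 PM UTC.
Add 1 hour 46 minutes layover in Dakar → 5:55 PM UTC.
Add 7 hours and 35 minutes leg 3 → 1:30 AM UTC (Aug 5).
Add 1 hour and 30 minutes layover in Sable Harbour → 3:00 AM UTC.
Add 14 hours 50 minutes leg 4 → 5:50 PM UTC.
Casablanca is UTC+1:00, so local arrival = 5:50 PM + 1:00 = 6:50 PM on Aug 5.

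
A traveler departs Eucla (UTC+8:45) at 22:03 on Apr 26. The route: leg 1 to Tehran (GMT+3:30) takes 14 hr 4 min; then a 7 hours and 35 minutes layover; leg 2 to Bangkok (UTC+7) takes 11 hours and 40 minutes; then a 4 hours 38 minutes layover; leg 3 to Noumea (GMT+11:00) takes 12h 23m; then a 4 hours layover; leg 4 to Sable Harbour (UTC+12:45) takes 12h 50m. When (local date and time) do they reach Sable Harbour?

21:13 on Apr 29

Convert departure to UTC: 22:03 − 8:45 = 13:18 UTC on Apr 26.
Add 14 hours and 4 minutes leg 1 → 03:22 UTC (Apr 27).
Add 7 hours 35 minutes layover in Tehran → 10:57 UTC.
Add 11 hours 40 minutes leg 2 → 22:37 UTC.
Add 4 hours 38 minutes layover in Bangkok → 03:15 UTC (Apr 28).
Add 12 hours and 23 minutes leg 3 → 15:38 UTC.
Add 4 hours layover in Noumea → 19:38 UTC.
Add 12 hours 50 minutes leg 4 → 08:28 UTC (Apr 29).
Sable Harbour is UTC+12:45, so local arrival = 08:28 + 12:45 = 21:13 on Apr 29.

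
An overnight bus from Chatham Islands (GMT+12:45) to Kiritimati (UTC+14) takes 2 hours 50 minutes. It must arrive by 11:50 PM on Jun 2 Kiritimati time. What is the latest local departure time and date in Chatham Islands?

Target arrival in UTC: 11:50 PM − 14:00 = 9:50 AM on Jun 2.
Subtract 2 hours 50 minutes → departure 7:00 AM UTC on Jun 2.
Chatham Islands is UTC+12:45: 7:00 AM + 12:45 = 7:45 PM on Jun 2.

7:45 PM on June 2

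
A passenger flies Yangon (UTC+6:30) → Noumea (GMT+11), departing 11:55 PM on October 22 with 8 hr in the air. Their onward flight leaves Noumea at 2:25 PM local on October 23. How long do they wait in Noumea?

2 hours

Convert departure to UTC: 11:55 PM − 6:30 = 5:25 PM UTC on Oct 22.
Add 8 hours flight time → 1:25 AM UTC (Oct 23).
Noumea is UTC+11:00, so local arrival = 1:25 AM + 11:00 = 12:25 PM on Oct 23.
Layover = 2:25 PM − 12:25 PM = 2 hours.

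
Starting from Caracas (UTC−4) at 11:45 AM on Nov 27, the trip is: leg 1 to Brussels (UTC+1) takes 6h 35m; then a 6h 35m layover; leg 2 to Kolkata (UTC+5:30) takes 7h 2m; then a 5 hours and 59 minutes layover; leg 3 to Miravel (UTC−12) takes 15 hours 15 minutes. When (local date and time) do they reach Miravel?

9:11 PM on Nov 28

Convert departure to UTC: 11:45 AM + 4:00 = 3:45 PM UTC on Nov 27.
Add 6 hours and 35 minutes leg 1 → 10:20 PM UTC.
Add 6 hours 35 minutes layover in Brussels → 4:55 AM UTC (Nov 28).
Add 7 hours 2 minutes leg 2 → 11:57 AM UTC.
Add 5 hours 59 minutes layover in Kolkata → 5:56 PM UTC.
Add 15 hours 15 minutes leg 3 → 9:11 AM UTC (Nov 29).
Miravel is UTC−12:00, so local arrival = 9:11 AM − 12:00 = 9:11 PM on Nov 28.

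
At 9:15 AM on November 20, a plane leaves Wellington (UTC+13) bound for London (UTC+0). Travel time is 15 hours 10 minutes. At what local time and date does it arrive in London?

Convert departure to UTC: 9:15 AM − 13:00 = 8:15 PM UTC on Nov 19.
Add 15 hours 10 minutes travel time → 11:25 AM UTC (Nov 20).
London is UTC+0, so local arrival is the same: 11:25 AM on Nov 20.

11:25 AM on November 20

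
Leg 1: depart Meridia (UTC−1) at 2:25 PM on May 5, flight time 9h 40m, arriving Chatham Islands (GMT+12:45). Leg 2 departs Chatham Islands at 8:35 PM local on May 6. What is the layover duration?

6 hours 45 minutes

Convert departure to UTC: 2:25 PM + 1:00 = 3:25 PM UTC on May 5.
Add 9 hours and 40 minutes flight time → 1:05 AM UTC (May 6).
Chatham Islands is UTC+12:45, so local arrival = 1:05 AM + 12:45 = 1:50 PM on May 6.
Layover = 8:35 PM − 1:50 PM = 6 hours 45 minutes.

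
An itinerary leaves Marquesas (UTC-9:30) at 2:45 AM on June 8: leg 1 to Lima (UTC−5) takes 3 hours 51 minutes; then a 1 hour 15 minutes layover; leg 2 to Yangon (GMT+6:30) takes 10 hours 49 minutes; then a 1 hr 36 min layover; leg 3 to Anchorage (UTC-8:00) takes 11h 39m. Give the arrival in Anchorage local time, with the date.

Convert departure to UTC: 2:45 AM + 9:30 = 12:15 PM UTC on Jun 8.
Add 3 hours 51 minutes leg 1 → 4:06 PM UTC.
Add 1 hour and 15 minutes layover in Lima → 5:21 PM UTC.
Add 10 hours 49 minutes leg 2 → 4:10 AM UTC (Jun 9).
Add 1 hour and 36 minutes layover in Yangon → 5:46 AM UTC.
Add 11 hours 39 minutes leg 3 → 5:25 PM UTC.
Anchorage is UTC−8:00, so local arrival = 5:25 PM − 8:00 = 9:25 AM on Jun 9.

9:25 AM on Jun 9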